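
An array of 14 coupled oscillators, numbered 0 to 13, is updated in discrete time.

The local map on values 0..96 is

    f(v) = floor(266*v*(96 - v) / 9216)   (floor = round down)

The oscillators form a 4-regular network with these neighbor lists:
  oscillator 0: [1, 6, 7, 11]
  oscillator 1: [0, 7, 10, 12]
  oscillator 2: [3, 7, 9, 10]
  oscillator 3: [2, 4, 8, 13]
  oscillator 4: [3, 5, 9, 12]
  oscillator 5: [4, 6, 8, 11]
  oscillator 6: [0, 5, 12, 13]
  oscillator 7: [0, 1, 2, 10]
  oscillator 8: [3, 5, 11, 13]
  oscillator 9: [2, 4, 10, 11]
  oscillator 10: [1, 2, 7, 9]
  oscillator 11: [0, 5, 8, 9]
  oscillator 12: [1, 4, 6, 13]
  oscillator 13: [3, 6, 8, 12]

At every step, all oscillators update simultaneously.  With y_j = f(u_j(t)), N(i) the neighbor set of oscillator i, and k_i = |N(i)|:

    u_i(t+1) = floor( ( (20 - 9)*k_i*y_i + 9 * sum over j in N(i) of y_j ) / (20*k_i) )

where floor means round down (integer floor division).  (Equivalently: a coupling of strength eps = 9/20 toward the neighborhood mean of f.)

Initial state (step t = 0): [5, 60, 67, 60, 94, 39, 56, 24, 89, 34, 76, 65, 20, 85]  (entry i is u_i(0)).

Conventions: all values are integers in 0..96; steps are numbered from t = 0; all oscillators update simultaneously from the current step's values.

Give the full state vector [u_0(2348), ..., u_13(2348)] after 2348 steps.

Simulating step by step:
t=0: [5, 60, 67, 60, 94, 39, 56, 24, 89, 34, 76, 65, 20, 85]
t=1: [33, 50, 54, 45, 28, 51, 51, 46, 32, 51, 49, 49, 41, 35]
t=2: [62, 65, 65, 63, 59, 63, 64, 65, 61, 64, 65, 64, 63, 62]
t=3: [59, 58, 58, 60, 61, 60, 59, 58, 60, 59, 58, 59, 60, 60]
t=4: [63, 62, 62, 62, 61, 62, 62, 63, 62, 62, 63, 62, 62, 62]
t=5: [60, 60, 60, 60, 60, 60, 60, 60, 60, 60, 60, 60, 60, 60]
t=6: [62, 62, 62, 62, 62, 62, 62, 62, 62, 62, 62, 62, 62, 62]
t=7: [60, 60, 60, 60, 60, 60, 60, 60, 60, 60, 60, 60, 60, 60]

Answer: [62, 62, 62, 62, 62, 62, 62, 62, 62, 62, 62, 62, 62, 62]
Key observation: The state at step 5, [60, 60, 60, 60, 60, 60, 60, 60, 60, 60, 60, 60, 60, 60], reappears at step 7: the system is in a cycle of period 2 from step 5 on.  Therefore the state at step 2348 equals the state at step 5 + ((2348 - 5) mod 2) = 6, which is [62, 62, 62, 62, 62, 62, 62, 62, 62, 62, 62, 62, 62, 62].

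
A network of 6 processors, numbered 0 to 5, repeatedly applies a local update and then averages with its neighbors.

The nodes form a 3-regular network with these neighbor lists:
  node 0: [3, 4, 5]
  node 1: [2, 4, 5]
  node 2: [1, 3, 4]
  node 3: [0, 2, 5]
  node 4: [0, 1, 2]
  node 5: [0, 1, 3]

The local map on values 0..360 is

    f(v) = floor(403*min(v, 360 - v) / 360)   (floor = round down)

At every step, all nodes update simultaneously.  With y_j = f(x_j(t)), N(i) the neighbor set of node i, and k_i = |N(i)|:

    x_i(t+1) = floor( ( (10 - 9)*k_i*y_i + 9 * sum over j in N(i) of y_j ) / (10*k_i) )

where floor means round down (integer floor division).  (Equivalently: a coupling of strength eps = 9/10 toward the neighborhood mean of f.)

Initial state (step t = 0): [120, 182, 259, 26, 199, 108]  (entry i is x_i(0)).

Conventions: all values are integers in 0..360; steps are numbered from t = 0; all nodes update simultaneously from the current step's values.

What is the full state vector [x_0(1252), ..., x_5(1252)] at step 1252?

Answer: [179, 179, 179, 179, 179, 179]
Key observation: The state at step 15, [200, 200, 200, 200, 200, 200], reappears at step 17: the system is in a cycle of period 2 from step 15 on.  Therefore the state at step 1252 equals the state at step 15 + ((1252 - 15) mod 2) = 16, which is [179, 179, 179, 179, 179, 179].

Derivation:
t=0: [120, 182, 259, 26, 199, 108]
t=1: [112, 143, 133, 113, 151, 120]
t=2: [141, 151, 151, 134, 146, 136]
t=3: [155, 162, 161, 158, 164, 158]
t=4: [177, 179, 180, 176, 178, 176]
t=5: [197, 199, 198, 198, 199, 198]
t=6: [180, 180, 180, 181, 180, 181]
t=7: [200, 200, 200, 200, 201, 200]
t=8: [178, 178, 178, 179, 178, 179]
t=9: [199, 199, 199, 199, 199, 199]
t=10: [180, 180, 180, 180, 180, 180]
t=11: [201, 201, 201, 201, 201, 201]
t=12: [177, 177, 177, 177, 177, 177]
t=13: [198, 198, 198, 198, 198, 198]
t=14: [181, 181, 181, 181, 181, 181]
t=15: [200, 200, 200, 200, 200, 200]
t=16: [179, 179, 179, 179, 179, 179]
t=17: [200, 200, 200, 200, 200, 200]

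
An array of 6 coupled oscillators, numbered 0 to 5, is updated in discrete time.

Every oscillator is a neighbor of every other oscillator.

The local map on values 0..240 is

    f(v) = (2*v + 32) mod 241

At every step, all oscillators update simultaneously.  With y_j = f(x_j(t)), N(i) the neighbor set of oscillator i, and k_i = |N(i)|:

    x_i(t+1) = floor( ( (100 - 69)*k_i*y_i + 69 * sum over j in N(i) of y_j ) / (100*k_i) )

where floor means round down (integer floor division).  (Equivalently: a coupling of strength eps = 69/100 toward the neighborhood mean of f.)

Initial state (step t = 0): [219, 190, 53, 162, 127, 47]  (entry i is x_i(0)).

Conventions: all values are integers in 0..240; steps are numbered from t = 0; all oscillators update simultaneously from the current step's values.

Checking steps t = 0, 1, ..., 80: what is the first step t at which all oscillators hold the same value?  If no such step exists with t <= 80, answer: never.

Answer: 5
Key observation: Synchronization is absorbing here: once all oscillators are equal they stay equal, and step 5 is the first all-equal step.

Derivation:
t=0: [219, 190, 53, 162, 127, 47]  (not all equal)
t=1: [153, 143, 137, 133, 121, 135]  (not all equal)
t=2: [70, 67, 65, 63, 59, 64]  (not all equal)
t=3: [163, 162, 161, 160, 159, 161]  (not all equal)
t=4: [113, 113, 113, 112, 112, 113]  (not all equal)
t=5: [16, 16, 16, 16, 16, 16]  (all equal)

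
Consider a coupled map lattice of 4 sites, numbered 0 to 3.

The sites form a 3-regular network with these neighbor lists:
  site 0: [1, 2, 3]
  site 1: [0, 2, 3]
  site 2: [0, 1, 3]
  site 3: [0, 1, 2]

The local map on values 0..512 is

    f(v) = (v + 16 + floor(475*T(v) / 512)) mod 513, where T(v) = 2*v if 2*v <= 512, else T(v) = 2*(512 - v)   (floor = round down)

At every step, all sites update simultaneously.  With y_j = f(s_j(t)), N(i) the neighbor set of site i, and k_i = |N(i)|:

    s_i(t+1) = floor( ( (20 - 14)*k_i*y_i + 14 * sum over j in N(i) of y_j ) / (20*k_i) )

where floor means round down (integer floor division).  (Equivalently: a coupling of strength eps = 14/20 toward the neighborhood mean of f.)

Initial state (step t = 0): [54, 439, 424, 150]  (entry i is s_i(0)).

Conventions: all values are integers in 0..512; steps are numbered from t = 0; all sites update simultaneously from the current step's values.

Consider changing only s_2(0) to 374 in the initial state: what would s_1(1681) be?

Answer: s_1(1681) = 58
Key observation: The state at step 20, [215, 215, 215, 215], reappears at step 29: the system is in a cycle of period 9 from step 20 on.  Therefore the state at step 1681 equals the state at step 20 + ((1681 - 20) mod 9) = 25, which is [58, 58, 58, 58].

Derivation:
t=0: [54, 439, 374, 150]
t=1: [203, 197, 201, 221]
t=2: [88, 87, 88, 92]
t=3: [268, 268, 268, 269]
t=4: [222, 222, 222, 222]
t=5: [136, 136, 136, 136]
t=6: [404, 404, 404, 404]
t=7: [107, 107, 107, 107]
t=8: [321, 321, 321, 321]
t=9: [178, 178, 178, 178]
t=10: [11, 11, 11, 11]
t=11: [47, 47, 47, 47]
t=12: [150, 150, 150, 150]
t=13: [444, 444, 444, 444]
t=14: [73, 73, 73, 73]
t=15: [224, 224, 224, 224]
t=16: [142, 142, 142, 142]
t=17: [421, 421, 421, 421]
t=18: [92, 92, 92, 92]
t=19: [278, 278, 278, 278]
t=20: [215, 215, 215, 215]
t=21: [116, 116, 116, 116]
t=22: [347, 347, 347, 347]
t=23: [156, 156, 156, 156]
t=24: [461, 461, 461, 461]
t=25: [58, 58, 58, 58]
t=26: [181, 181, 181, 181]
t=27: [19, 19, 19, 19]
t=28: [70, 70, 70, 70]
t=29: [215, 215, 215, 215]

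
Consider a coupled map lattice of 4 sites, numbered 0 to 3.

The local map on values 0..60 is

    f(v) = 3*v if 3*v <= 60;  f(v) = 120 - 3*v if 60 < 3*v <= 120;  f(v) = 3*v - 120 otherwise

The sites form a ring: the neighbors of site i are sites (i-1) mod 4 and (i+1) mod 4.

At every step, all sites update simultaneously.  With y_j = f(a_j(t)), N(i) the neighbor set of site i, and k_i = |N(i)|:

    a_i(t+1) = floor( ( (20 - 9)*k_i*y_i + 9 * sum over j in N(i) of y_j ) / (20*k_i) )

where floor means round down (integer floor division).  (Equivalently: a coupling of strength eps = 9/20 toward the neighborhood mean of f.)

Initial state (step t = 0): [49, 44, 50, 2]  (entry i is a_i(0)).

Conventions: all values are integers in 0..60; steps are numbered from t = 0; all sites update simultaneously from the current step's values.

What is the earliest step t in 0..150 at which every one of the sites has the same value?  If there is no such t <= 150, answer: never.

Simulating step by step:
t=0: [49, 44, 50, 2]  (not all equal)
t=1: [18, 19, 20, 16]  (not all equal)
t=2: [53, 57, 56, 52]  (not all equal)
t=3: [41, 47, 45, 39]  (not all equal)
t=4: [7, 15, 13, 5]  (not all equal)
t=5: [25, 38, 34, 21]  (not all equal)
t=6: [38, 17, 24, 45]  (not all equal)
t=7: [18, 40, 41, 20]  (not all equal)
t=8: [43, 12, 15, 45]  (not all equal)
t=9: [16, 31, 36, 20]  (not all equal)
t=10: [45, 28, 26, 46]  (not all equal)
t=11: [20, 32, 35, 22]  (not all equal)
t=12: [50, 30, 25, 46]  (not all equal)
t=13: [27, 33, 35, 26]  (not all equal)
t=14: [35, 23, 22, 35]  (not all equal)
t=15: [23, 43, 44, 23]  (not all equal)
t=16: [41, 19, 20, 42]  (not all equal)
t=17: [15, 45, 47, 17]  (not all equal)
t=18: [39, 23, 26, 42]  (not all equal)
t=19: [14, 38, 35, 13]  (not all equal)
t=20: [33, 16, 18, 34]  (not all equal)
t=21: [26, 43, 44, 26]  (not all equal)
t=22: [34, 17, 18, 35]  (not all equal)
t=23: [24, 44, 44, 24]  (not all equal)
t=24: [39, 20, 20, 39]  (not all equal)
t=25: [15, 47, 47, 15]  (not all equal)
t=26: [39, 26, 26, 39]  (not all equal)
t=27: [11, 33, 33, 11]  (not all equal)
t=28: [30, 23, 23, 30]  (not all equal)
t=29: [34, 46, 46, 34]  (not all equal)
t=30: [18, 18, 18, 18]  (all equal)

Answer: 30
Key observation: Synchronization is absorbing here: once all sites are equal they stay equal, and step 30 is the first all-equal step.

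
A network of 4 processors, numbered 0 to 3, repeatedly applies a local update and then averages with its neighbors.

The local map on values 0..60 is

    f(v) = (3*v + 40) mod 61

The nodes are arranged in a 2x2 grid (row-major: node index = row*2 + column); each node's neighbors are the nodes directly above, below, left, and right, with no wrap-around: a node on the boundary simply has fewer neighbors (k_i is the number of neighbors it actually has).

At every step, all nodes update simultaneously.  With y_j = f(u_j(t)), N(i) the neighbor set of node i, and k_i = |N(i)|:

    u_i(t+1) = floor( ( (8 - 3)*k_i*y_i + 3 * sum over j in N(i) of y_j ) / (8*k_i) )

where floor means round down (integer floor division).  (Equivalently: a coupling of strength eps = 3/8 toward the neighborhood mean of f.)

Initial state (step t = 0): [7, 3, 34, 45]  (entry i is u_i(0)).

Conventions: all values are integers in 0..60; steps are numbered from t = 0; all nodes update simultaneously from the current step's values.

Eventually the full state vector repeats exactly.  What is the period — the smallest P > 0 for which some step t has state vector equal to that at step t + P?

Answer: 10
Key observation: The state at step 101, [8, 8, 8, 8], reappears at step 111 — and no state repeats earlier — so the cycle the system enters has period 10.

Derivation:
t=0: [7, 3, 34, 45]
t=1: [12, 40, 22, 46]
t=2: [24, 37, 41, 50]
t=3: [45, 29, 36, 17]
t=4: [38, 18, 31, 24]
t=5: [28, 36, 22, 40]
t=6: [14, 23, 35, 37]
t=7: [26, 39, 23, 31]
t=8: [51, 34, 42, 22]
t=9: [18, 22, 37, 40]
t=10: [34, 41, 31, 37]
t=11: [22, 34, 16, 27]
t=12: [36, 32, 36, 46]
t=13: [23, 24, 31, 42]
t=14: [41, 49, 24, 39]
t=15: [35, 16, 46, 32]
t=16: [29, 23, 41, 24]
t=17: [19, 40, 36, 48]
t=18: [34, 30, 23, 12]
t=19: [23, 11, 36, 19]
t=20: [37, 23, 32, 29]
t=21: [29, 36, 15, 14]
t=22: [12, 21, 19, 22]
t=23: [24, 37, 33, 42]
t=24: [40, 35, 28, 36]
t=25: [28, 26, 13, 20]
t=26: [15, 43, 18, 38]
t=27: [30, 39, 31, 35]
t=28: [13, 27, 12, 23]
t=29: [25, 49, 21, 44]
t=30: [42, 22, 45, 39]
t=31: [45, 42, 47, 40]
t=32: [52, 44, 53, 43]
t=33: [20, 42, 21, 41]
t=34: [40, 42, 41, 41]
t=35: [39, 42, 40, 41]
t=36: [37, 41, 38, 41]
t=37: [31, 38, 33, 39]
t=38: [16, 28, 19, 31]
t=39: [24, 8, 29, 14]
t=40: [33, 15, 16, 14]
t=41: [20, 22, 24, 22]
t=42: [42, 43, 47, 46]
t=43: [47, 48, 55, 54]
t=44: [41, 15, 28, 16]
t=45: [30, 27, 14, 21]
t=46: [20, 46, 22, 41]
t=47: [43, 50, 43, 44]
t=48: [39, 22, 47, 41]
t=49: [41, 42, 51, 45]
t=50: [35, 45, 23, 43]
t=51: [33, 46, 43, 48]
t=52: [29, 38, 32, 19]
t=53: [11, 27, 16, 31]
t=54: [23, 41, 21, 23]
t=55: [45, 43, 44, 45]
t=56: [51, 49, 51, 51]
t=57: [8, 6, 10, 8]
t=58: [14, 37, 6, 14]
t=59: [29, 26, 44, 29]
t=60: [23, 37, 33, 23]
t=61: [38, 36, 28, 38]
t=62: [25, 28, 13, 25]
t=63: [37, 21, 31, 37]
t=64: [28, 37, 17, 28]
t=65: [12, 18, 19, 12]
t=66: [22, 26, 28, 22]
t=67: [39, 52, 18, 39]
t=68: [30, 21, 33, 30]
t=69: [16, 29, 13, 16]
t=70: [21, 13, 21, 21]
t=71: [37, 27, 42, 37]
t=72: [37, 48, 38, 37]
t=73: [24, 11, 30, 24]
t=74: [35, 26, 24, 35]
t=75: [34, 44, 40, 34]
t=76: [29, 38, 31, 29]
t=77: [11, 21, 8, 11]
t=78: [15, 30, 6, 15]
t=79: [27, 14, 45, 27]
t=80: [51, 35, 55, 51]
t=81: [14, 18, 17, 14]
t=82: [24, 28, 26, 24]
t=83: [42, 20, 54, 42]
t=84: [38, 40, 28, 38]
t=85: [27, 35, 13, 27]
t=86: [45, 36, 33, 45]
t=87: [41, 36, 30, 41]
t=88: [32, 31, 20, 32]
t=89: [18, 12, 29, 18]
t=90: [24, 21, 15, 24]
t=91: [44, 45, 34, 44]
t=92: [44, 51, 31, 44]
t=93: [35, 25, 25, 35]
t=94: [34, 42, 42, 34]
t=95: [29, 35, 35, 29]
t=96: [11, 16, 16, 11]
t=97: [17, 21, 21, 17]
t=98: [34, 37, 37, 34]
t=99: [23, 25, 25, 23]
t=100: [50, 51, 51, 50]
t=101: [8, 8, 8, 8]
t=102: [3, 3, 3, 3]
t=103: [49, 49, 49, 49]
t=104: [4, 4, 4, 4]
t=105: [52, 52, 52, 52]
t=106: [13, 13, 13, 13]
t=107: [18, 18, 18, 18]
t=108: [33, 33, 33, 33]
t=109: [17, 17, 17, 17]
t=110: [30, 30, 30, 30]
t=111: [8, 8, 8, 8]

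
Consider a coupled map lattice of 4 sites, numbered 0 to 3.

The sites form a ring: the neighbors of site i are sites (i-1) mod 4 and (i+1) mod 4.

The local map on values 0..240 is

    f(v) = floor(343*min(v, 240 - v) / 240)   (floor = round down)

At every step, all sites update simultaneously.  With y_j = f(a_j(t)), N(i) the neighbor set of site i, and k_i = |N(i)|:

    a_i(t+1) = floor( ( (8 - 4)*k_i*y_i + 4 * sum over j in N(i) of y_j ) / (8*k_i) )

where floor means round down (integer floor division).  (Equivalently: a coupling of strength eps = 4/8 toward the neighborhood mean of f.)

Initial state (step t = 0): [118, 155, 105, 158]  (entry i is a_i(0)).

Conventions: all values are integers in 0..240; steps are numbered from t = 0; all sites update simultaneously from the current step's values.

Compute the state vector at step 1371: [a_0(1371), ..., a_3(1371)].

Answer: [140, 140, 140, 140]
Key observation: The state at step 16, [142, 142, 142, 142], reappears at step 18: the system is in a cycle of period 2 from step 16 on.  Therefore the state at step 1371 equals the state at step 16 + ((1371 - 16) mod 2) = 17, which is [140, 140, 140, 140].

Derivation:
t=0: [118, 155, 105, 158]
t=1: [143, 140, 134, 138]
t=2: [140, 143, 147, 144]
t=3: [139, 137, 134, 137]
t=4: [145, 147, 149, 147]
t=5: [133, 132, 131, 132]
t=6: [153, 153, 154, 153]
t=7: [124, 123, 123, 123]
t=8: [166, 166, 167, 166]
t=9: [105, 104, 104, 104]
t=10: [149, 148, 148, 148]
t=11: [130, 130, 131, 130]
t=12: [157, 156, 156, 156]
t=13: [119, 119, 120, 119]
t=14: [170, 170, 170, 170]
t=15: [100, 100, 100, 100]
t=16: [142, 142, 142, 142]
t=17: [140, 140, 140, 140]
t=18: [142, 142, 142, 142]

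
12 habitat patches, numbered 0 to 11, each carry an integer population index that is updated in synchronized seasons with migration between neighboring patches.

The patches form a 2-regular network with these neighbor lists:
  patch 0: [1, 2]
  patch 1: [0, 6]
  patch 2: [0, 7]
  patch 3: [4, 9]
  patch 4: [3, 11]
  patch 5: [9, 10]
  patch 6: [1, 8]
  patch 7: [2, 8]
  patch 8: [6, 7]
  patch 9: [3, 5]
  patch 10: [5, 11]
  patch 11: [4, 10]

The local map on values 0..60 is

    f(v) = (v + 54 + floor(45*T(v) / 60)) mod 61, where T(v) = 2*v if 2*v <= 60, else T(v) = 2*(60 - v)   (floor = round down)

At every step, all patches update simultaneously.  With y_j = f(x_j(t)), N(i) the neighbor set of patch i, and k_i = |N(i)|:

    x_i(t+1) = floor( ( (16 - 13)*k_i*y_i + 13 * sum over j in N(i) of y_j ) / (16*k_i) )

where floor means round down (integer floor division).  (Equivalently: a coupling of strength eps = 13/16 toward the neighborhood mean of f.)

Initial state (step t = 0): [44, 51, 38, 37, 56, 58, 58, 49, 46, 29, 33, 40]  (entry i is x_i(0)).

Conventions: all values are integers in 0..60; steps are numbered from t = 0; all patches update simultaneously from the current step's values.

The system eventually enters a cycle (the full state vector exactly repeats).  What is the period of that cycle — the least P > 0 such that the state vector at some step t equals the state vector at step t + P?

Answer: 4
Key observation: The state at step 10, [55, 55, 55, 39, 46, 46, 55, 55, 55, 39, 39, 39], reappears at step 14 — and no state repeats earlier — so the cycle the system enters has period 4.

Derivation:
t=0: [44, 51, 38, 37, 56, 58, 58, 49, 46, 29, 33, 40]
t=1: [24, 32, 24, 24, 12, 13, 57, 36, 56, 23, 23, 24]
t=2: [33, 44, 33, 39, 47, 45, 34, 44, 33, 41, 41, 39]
t=3: [2, 4, 2, 24, 12, 12, 2, 4, 2, 25, 25, 24]
t=4: [36, 48, 36, 41, 47, 49, 36, 48, 36, 41, 41, 41]
t=5: [26, 14, 26, 24, 11, 11, 26, 14, 26, 24, 24, 24]
t=6: [45, 52, 45, 39, 46, 46, 45, 52, 45, 39, 39, 39]
t=7: [58, 59, 58, 25, 12, 12, 58, 59, 58, 25, 25, 25]
t=8: [53, 53, 53, 42, 49, 49, 53, 53, 53, 42, 42, 42]
t=9: [56, 56, 56, 24, 11, 11, 56, 56, 56, 24, 24, 24]
t=10: [55, 55, 55, 39, 46, 46, 55, 55, 55, 39, 39, 39]
t=11: [55, 55, 55, 25, 12, 12, 55, 55, 55, 25, 25, 25]
t=12: [55, 55, 55, 42, 49, 49, 55, 55, 55, 42, 42, 42]
t=13: [55, 55, 55, 24, 11, 11, 55, 55, 55, 24, 24, 24]
t=14: [55, 55, 55, 39, 46, 46, 55, 55, 55, 39, 39, 39]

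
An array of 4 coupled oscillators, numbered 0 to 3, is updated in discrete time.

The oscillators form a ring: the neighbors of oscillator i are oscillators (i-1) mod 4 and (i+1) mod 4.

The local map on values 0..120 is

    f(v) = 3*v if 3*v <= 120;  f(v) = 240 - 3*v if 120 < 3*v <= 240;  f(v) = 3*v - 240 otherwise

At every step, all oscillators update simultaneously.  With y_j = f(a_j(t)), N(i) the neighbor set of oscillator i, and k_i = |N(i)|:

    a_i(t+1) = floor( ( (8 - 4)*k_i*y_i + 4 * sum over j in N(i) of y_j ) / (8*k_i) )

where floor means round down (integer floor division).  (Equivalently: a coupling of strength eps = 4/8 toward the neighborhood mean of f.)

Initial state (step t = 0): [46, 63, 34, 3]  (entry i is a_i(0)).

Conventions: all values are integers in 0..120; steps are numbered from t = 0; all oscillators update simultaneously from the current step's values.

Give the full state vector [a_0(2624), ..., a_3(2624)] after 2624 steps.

Answer: [26, 24, 26, 28]
Key observation: The state at step 9, [21, 25, 21, 16], reappears at step 16: the system is in a cycle of period 7 from step 9 on.  Therefore the state at step 2624 equals the state at step 9 + ((2624 - 9) mod 7) = 13, which is [26, 24, 26, 28].

Derivation:
t=0: [46, 63, 34, 3]
t=1: [66, 76, 66, 55]
t=2: [42, 27, 42, 58]
t=3: [93, 97, 93, 90]
t=4: [39, 45, 39, 34]
t=5: [110, 111, 110, 109]
t=6: [90, 91, 90, 88]
t=7: [29, 31, 29, 27]
t=8: [87, 90, 87, 84]
t=9: [21, 25, 21, 16]
t=10: [62, 69, 62, 55]
t=11: [54, 43, 54, 64]
t=12: [78, 94, 78, 63]
t=13: [26, 24, 26, 28]
t=14: [78, 75, 78, 81]
t=15: [7, 10, 7, 4]
t=16: [21, 25, 21, 16]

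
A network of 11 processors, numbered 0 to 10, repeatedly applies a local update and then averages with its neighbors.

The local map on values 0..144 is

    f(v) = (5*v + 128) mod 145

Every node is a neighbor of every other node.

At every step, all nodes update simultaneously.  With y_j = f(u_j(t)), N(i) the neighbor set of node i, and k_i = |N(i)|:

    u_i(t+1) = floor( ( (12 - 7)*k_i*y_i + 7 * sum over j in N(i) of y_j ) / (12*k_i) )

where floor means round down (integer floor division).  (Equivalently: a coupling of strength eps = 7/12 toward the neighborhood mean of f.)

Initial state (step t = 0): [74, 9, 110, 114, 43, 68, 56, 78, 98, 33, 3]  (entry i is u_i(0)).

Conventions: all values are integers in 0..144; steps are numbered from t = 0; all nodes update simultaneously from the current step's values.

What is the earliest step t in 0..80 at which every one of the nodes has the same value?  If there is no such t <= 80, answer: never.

Answer: 33
Key observation: Synchronization is absorbing here: once all nodes are equal they stay equal, and step 33 is the first all-equal step.

Derivation:
t=0: [74, 9, 110, 114, 43, 68, 56, 78, 98, 33, 3]  (not all equal)
t=1: [67, 55, 80, 87, 64, 57, 87, 75, 59, 46, 96]  (not all equal)
t=2: [63, 94, 87, 99, 58, 97, 99, 78, 101, 78, 63]  (not all equal)
t=3: [39, 43, 82, 52, 82, 48, 52, 66, 55, 66, 39]  (not all equal)
t=4: [56, 63, 81, 79, 81, 72, 79, 52, 84, 52, 56]  (not all equal)
t=5: [99, 59, 92, 88, 92, 76, 88, 92, 97, 92, 99]  (not all equal)
t=6: [51, 84, 39, 84, 39, 62, 84, 39, 48, 39, 51]  (not all equal)
t=7: [76, 83, 54, 83, 54, 44, 83, 54, 71, 54, 76]  (not all equal)
t=8: [84, 97, 97, 97, 97, 79, 97, 97, 76, 97, 84]  (not all equal)
t=9: [76, 47, 47, 47, 47, 67, 47, 47, 62, 47, 76]  (not all equal)
t=10: [66, 66, 66, 66, 66, 50, 66, 66, 41, 66, 66]  (not all equal)
t=11: [27, 27, 27, 27, 27, 51, 27, 27, 35, 27, 27]  (not all equal)
t=12: [110, 110, 110, 110, 110, 101, 110, 110, 72, 110, 110]  (not all equal)
t=13: [92, 92, 92, 92, 92, 76, 92, 92, 76, 92, 92]  (not all equal)
t=14: [15, 15, 15, 15, 15, 38, 15, 15, 38, 15, 15]  (not all equal)
t=15: [54, 54, 54, 54, 54, 43, 54, 54, 43, 54, 54]  (not all equal)
t=16: [101, 101, 101, 101, 101, 81, 101, 101, 81, 101, 101]  (not all equal)
t=17: [58, 58, 58, 58, 58, 74, 58, 58, 74, 58, 58]  (not all equal)
t=18: [120, 120, 120, 120, 120, 97, 120, 120, 97, 120, 120]  (not all equal)
t=19: [6, 6, 6, 6, 6, 17, 6, 6, 17, 6, 6]  (not all equal)
t=20: [19, 19, 19, 19, 19, 39, 19, 19, 39, 19, 19]  (not all equal)
t=21: [72, 72, 72, 72, 72, 56, 72, 72, 56, 72, 72]  (not all equal)
t=22: [60, 60, 60, 60, 60, 83, 60, 60, 83, 60, 60]  (not all equal)
t=23: [134, 134, 134, 134, 134, 123, 134, 134, 123, 134, 134]  (not all equal)
t=24: [66, 66, 66, 66, 66, 46, 66, 66, 46, 66, 66]  (not all equal)
t=25: [28, 28, 28, 28, 28, 44, 28, 28, 44, 28, 28]  (not all equal)
t=26: [115, 115, 115, 115, 115, 92, 115, 115, 92, 115, 115]  (not all equal)
t=27: [109, 109, 109, 109, 109, 68, 109, 109, 68, 109, 109]  (not all equal)
t=28: [86, 86, 86, 86, 86, 64, 86, 86, 64, 86, 86]  (not all equal)
t=29: [110, 110, 110, 110, 110, 70, 110, 110, 70, 110, 110]  (not all equal)
t=30: [91, 91, 91, 91, 91, 71, 91, 91, 71, 91, 91]  (not all equal)
t=31: [8, 8, 8, 8, 8, 24, 8, 8, 24, 8, 8]  (not all equal)
t=32: [32, 32, 32, 32, 32, 61, 32, 32, 61, 32, 32]  (not all equal)
t=33: [143, 143, 143, 143, 143, 143, 143, 143, 143, 143, 143]  (all equal)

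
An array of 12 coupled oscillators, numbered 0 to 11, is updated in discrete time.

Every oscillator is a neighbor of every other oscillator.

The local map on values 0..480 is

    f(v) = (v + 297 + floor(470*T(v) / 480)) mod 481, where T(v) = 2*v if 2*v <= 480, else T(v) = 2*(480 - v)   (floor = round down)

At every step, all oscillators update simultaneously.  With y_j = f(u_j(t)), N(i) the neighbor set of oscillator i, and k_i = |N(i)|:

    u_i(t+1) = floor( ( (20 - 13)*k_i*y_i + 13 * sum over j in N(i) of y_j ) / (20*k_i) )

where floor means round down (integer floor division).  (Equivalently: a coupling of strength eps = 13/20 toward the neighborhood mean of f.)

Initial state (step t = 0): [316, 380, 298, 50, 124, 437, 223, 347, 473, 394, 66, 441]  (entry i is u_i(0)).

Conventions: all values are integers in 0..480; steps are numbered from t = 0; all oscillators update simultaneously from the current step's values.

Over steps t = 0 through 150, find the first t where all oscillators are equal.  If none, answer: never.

Simulating step by step:
t=0: [316, 380, 298, 50, 124, 437, 223, 347, 473, 394, 66, 441]  (not all equal)
t=1: [379, 361, 384, 377, 301, 346, 386, 371, 335, 358, 251, 344]  (not all equal)
t=2: [383, 389, 382, 384, 405, 393, 382, 386, 396, 389, 279, 393]  (not all equal)
t=3: [361, 360, 362, 361, 355, 359, 362, 361, 358, 360, 251, 359]  (not all equal)
t=4: [388, 388, 388, 388, 389, 388, 388, 388, 388, 388, 278, 388]  (not all equal)
t=5: [361, 361, 361, 361, 361, 361, 361, 361, 361, 361, 252, 361]  (not all equal)
t=6: [387, 387, 387, 387, 387, 387, 387, 387, 387, 387, 278, 387]  (not all equal)
t=7: [362, 362, 362, 362, 362, 362, 362, 362, 362, 362, 253, 362]  (not all equal)
t=8: [386, 386, 386, 386, 386, 386, 386, 386, 386, 386, 277, 386]  (not all equal)
t=9: [363, 363, 363, 363, 363, 363, 363, 363, 363, 363, 254, 363]  (not all equal)
t=10: [385, 385, 385, 385, 385, 385, 385, 385, 385, 385, 276, 385]  (not all equal)
t=11: [364, 364, 364, 364, 364, 364, 364, 364, 364, 364, 255, 364]  (not all equal)
t=12: [384, 384, 384, 384, 384, 384, 384, 384, 384, 384, 275, 384]  (not all equal)
t=13: [365, 365, 365, 365, 365, 365, 365, 365, 365, 365, 256, 365]  (not all equal)
t=14: [383, 383, 383, 383, 383, 383, 383, 383, 383, 383, 274, 383]  (not all equal)
t=15: [365, 365, 365, 365, 365, 365, 365, 365, 365, 365, 256, 365]  (not all equal)

Answer: never
Key observation: The state at step 13 reappears at step 15 — the system is in a cycle of period 2 from step 13 on.  No step 0..15 is synchronized, and the cycle repeats forever, so no step up to 150 (or ever) has all oscillators equal.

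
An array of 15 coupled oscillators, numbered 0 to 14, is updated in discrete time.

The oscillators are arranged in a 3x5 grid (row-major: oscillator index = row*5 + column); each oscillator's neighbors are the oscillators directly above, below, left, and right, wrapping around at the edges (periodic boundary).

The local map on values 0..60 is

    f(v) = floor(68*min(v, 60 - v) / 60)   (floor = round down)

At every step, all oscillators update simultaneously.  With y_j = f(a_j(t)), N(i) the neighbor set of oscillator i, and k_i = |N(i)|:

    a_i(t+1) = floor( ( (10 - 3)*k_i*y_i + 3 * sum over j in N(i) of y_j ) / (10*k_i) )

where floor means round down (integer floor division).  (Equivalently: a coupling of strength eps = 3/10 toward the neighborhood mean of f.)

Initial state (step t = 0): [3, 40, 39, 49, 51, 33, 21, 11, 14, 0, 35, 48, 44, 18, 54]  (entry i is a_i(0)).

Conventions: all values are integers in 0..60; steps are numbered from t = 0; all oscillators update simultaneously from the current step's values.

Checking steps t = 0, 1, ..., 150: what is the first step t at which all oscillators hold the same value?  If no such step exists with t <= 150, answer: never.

Simulating step by step:
t=0: [3, 40, 39, 49, 51, 33, 21, 11, 14, 0, 35, 48, 44, 18, 54]  (not all equal)
t=1: [8, 20, 20, 13, 8, 25, 21, 14, 13, 4, 23, 15, 17, 17, 8]  (not all equal)
t=2: [12, 20, 20, 14, 9, 24, 22, 16, 13, 7, 22, 18, 18, 17, 10]  (not all equal)
t=3: [15, 21, 21, 15, 10, 24, 23, 18, 14, 9, 22, 20, 19, 17, 12]  (not all equal)
t=4: [18, 22, 22, 17, 11, 24, 25, 20, 15, 11, 22, 22, 21, 18, 13]  (not all equal)
t=5: [20, 24, 23, 18, 13, 25, 26, 22, 17, 13, 23, 24, 22, 19, 14]  (not all equal)
t=6: [22, 26, 25, 20, 15, 26, 28, 24, 19, 15, 25, 26, 24, 20, 16]  (not all equal)
t=7: [24, 28, 27, 22, 17, 27, 30, 26, 21, 18, 27, 28, 26, 22, 18]  (not all equal)
t=8: [27, 30, 29, 24, 20, 29, 32, 29, 23, 20, 29, 31, 28, 24, 20]  (not all equal)
t=9: [30, 33, 31, 26, 22, 31, 31, 31, 26, 23, 31, 32, 30, 26, 23]  (not all equal)
t=10: [32, 30, 31, 28, 25, 31, 31, 31, 29, 26, 31, 31, 33, 29, 26]  (not all equal)
t=11: [31, 33, 31, 31, 28, 31, 32, 31, 31, 29, 31, 32, 30, 31, 29]  (not all equal)
t=12: [31, 30, 32, 31, 31, 31, 31, 32, 32, 31, 31, 31, 33, 32, 31]  (not all equal)
t=13: [32, 33, 31, 31, 32, 32, 32, 31, 31, 31, 32, 32, 30, 31, 31]  (not all equal)
t=14: [30, 30, 32, 31, 31, 31, 31, 32, 32, 31, 31, 31, 33, 32, 31]  (not all equal)
t=15: [33, 33, 31, 31, 32, 32, 32, 31, 31, 31, 32, 32, 30, 31, 31]  (not all equal)
t=16: [30, 30, 32, 31, 31, 31, 31, 32, 32, 31, 31, 31, 33, 32, 31]  (not all equal)

Answer: never
Key observation: The state at step 14 reappears at step 16 — the system is in a cycle of period 2 from step 14 on.  No step 0..16 is synchronized, and the cycle repeats forever, so no step up to 150 (or ever) has all oscillators equal.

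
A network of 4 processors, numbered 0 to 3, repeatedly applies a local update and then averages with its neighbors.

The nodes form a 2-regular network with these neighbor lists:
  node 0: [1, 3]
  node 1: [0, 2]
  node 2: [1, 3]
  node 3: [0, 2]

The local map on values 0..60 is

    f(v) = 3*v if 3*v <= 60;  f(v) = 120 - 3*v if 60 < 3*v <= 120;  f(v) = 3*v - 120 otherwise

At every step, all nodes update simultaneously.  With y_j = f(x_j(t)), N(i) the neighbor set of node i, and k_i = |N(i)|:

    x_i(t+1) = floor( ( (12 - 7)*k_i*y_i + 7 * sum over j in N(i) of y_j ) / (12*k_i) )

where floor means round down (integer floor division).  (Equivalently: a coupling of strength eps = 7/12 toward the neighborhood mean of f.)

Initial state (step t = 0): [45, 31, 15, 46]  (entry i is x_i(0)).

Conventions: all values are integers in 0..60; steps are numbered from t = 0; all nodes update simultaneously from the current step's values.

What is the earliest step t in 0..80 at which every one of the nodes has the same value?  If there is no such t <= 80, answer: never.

Answer: 23
Key observation: Synchronization is absorbing here: once all nodes are equal they stay equal, and step 23 is the first all-equal step.

Derivation:
t=0: [45, 31, 15, 46]  (not all equal)
t=1: [19, 28, 31, 25]  (not all equal)
t=2: [47, 39, 34, 43]  (not all equal)
t=3: [12, 12, 11, 15]  (not all equal)
t=4: [38, 35, 37, 38]  (not all equal)
t=5: [8, 10, 9, 6]  (not all equal)
t=6: [24, 27, 25, 22]  (not all equal)
t=7: [47, 43, 45, 49]  (not all equal)
t=8: [19, 14, 16, 21]  (not all equal)
t=9: [52, 48, 48, 54]  (not all equal)
t=10: [34, 27, 29, 35]  (not all equal)
t=11: [23, 31, 29, 21]  (not all equal)
t=12: [45, 35, 38, 48]  (not all equal)
t=13: [17, 12, 13, 16]  (not all equal)
t=14: [45, 41, 40, 46]  (not all equal)
t=15: [12, 5, 6, 11]  (not all equal)
t=16: [29, 22, 21, 29]  (not all equal)
t=17: [39, 48, 49, 40]  (not all equal)
t=18: [8, 18, 18, 8]  (not all equal)
t=19: [32, 45, 45, 32]  (not all equal)
t=20: [21, 17, 17, 21]  (not all equal)
t=21: [55, 52, 52, 55]  (not all equal)
t=22: [42, 38, 38, 42]  (not all equal)
t=23: [6, 6, 6, 6]  (all equal)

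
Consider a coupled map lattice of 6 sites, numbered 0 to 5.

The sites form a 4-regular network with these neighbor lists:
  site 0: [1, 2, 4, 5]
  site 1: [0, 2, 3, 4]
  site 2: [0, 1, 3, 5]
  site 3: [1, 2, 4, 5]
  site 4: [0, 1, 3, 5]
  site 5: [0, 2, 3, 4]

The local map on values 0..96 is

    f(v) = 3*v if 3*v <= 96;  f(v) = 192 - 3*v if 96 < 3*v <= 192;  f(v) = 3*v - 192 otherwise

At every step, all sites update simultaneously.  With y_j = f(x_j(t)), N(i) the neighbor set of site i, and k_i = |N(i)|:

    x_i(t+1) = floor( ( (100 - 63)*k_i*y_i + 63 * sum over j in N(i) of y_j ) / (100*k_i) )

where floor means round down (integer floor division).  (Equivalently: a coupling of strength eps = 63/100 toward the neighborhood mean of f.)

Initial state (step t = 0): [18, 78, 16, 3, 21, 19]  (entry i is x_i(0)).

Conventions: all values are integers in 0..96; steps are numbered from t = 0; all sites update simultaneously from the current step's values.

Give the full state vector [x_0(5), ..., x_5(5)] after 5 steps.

Simulating step by step:
t=0: [18, 78, 16, 3, 21, 19]
t=1: [53, 42, 43, 36, 48, 48]
t=2: [47, 60, 59, 66, 54, 53]
t=3: [33, 20, 21, 16, 27, 28]
t=4: [79, 67, 68, 63, 74, 75]
t=5: [29, 17, 18, 14, 25, 26]

Answer: [29, 17, 18, 14, 25, 26]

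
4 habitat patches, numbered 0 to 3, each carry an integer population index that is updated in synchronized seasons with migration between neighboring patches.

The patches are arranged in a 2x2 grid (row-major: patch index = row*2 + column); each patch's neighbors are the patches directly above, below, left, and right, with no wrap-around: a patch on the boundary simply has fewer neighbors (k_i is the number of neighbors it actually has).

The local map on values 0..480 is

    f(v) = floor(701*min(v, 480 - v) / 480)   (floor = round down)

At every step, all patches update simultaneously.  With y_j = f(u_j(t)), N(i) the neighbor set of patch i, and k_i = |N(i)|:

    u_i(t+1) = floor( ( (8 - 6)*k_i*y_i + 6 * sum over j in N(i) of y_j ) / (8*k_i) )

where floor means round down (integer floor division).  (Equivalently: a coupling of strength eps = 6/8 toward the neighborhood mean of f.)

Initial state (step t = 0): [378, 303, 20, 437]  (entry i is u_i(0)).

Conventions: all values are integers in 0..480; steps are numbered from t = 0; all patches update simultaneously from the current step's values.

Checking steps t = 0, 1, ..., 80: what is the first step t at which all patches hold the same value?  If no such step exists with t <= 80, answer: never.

Answer: 10
Key observation: Synchronization is absorbing here: once all patches are equal they stay equal, and step 10 is the first all-equal step.

Derivation:
t=0: [378, 303, 20, 437]  (not all equal)
t=1: [144, 143, 86, 123]  (not all equal)
t=2: [177, 197, 177, 169]  (not all equal)
t=3: [268, 260, 253, 265]  (not all equal)
t=4: [321, 313, 316, 322]  (not all equal)
t=5: [238, 234, 233, 238]  (not all equal)
t=6: [342, 345, 345, 342]  (not all equal)
t=7: [198, 200, 200, 198]  (not all equal)
t=8: [291, 289, 289, 291]  (not all equal)
t=9: [277, 276, 276, 277]  (not all equal)
t=10: [296, 296, 296, 296]  (all equal)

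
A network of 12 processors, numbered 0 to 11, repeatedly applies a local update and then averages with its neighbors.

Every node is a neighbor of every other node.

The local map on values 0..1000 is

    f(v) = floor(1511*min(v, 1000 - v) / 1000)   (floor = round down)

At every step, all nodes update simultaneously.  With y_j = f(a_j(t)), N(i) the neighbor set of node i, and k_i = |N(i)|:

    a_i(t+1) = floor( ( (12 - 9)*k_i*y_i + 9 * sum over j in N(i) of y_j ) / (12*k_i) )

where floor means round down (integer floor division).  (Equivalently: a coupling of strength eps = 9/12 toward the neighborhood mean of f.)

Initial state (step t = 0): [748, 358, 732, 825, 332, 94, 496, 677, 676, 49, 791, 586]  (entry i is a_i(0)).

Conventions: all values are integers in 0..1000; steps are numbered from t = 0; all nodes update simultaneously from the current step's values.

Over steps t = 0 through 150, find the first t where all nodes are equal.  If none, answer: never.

Answer: 5
Key observation: Synchronization is absorbing here: once all nodes are equal they stay equal, and step 5 is the first all-equal step.

Derivation:
t=0: [748, 358, 732, 825, 332, 94, 496, 677, 676, 49, 791, 586]  (not all equal)
t=1: [408, 437, 412, 386, 430, 364, 475, 427, 427, 352, 396, 452]  (not all equal)
t=2: [623, 631, 624, 617, 629, 611, 641, 628, 628, 607, 619, 635]  (not all equal)
t=3: [567, 565, 567, 569, 565, 570, 562, 566, 566, 571, 568, 564]  (not all equal)
t=4: [654, 654, 654, 653, 654, 653, 655, 654, 654, 653, 653, 654]  (not all equal)
t=5: [522, 522, 522, 522, 522, 522, 522, 522, 522, 522, 522, 522]  (all equal)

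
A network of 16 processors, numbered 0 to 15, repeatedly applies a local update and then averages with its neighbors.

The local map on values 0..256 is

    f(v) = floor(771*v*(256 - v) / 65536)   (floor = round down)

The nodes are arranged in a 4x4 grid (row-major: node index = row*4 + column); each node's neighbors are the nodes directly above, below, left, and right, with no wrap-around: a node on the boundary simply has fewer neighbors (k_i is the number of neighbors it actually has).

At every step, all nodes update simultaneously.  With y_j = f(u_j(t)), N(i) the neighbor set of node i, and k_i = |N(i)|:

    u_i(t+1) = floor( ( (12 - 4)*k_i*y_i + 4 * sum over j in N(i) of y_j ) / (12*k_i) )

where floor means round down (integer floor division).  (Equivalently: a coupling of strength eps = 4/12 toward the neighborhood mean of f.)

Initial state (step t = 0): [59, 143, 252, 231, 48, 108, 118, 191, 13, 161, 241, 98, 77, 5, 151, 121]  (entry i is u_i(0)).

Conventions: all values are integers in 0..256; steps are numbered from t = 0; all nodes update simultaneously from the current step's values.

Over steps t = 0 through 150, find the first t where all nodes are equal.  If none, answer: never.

Simulating step by step:
t=0: [59, 143, 252, 231, 48, 108, 118, 191, 13, 161, 241, 98, 77, 5, 151, 121]  (not all equal)
t=1: [141, 163, 57, 70, 118, 181, 159, 146, 75, 142, 89, 163, 116, 67, 151, 189]  (not all equal)
t=2: [188, 172, 145, 155, 183, 167, 175, 182, 169, 180, 177, 175, 178, 161, 176, 159]  (not all equal)
t=3: [154, 169, 183, 180, 159, 170, 167, 162, 168, 164, 164, 166, 167, 173, 168, 175]  (not all equal)
t=4: [181, 171, 160, 162, 179, 172, 173, 175, 174, 175, 176, 174, 172, 170, 172, 168]  (not all equal)
t=5: [161, 169, 177, 177, 163, 168, 168, 167, 166, 166, 165, 167, 169, 170, 169, 171]  (not all equal)
t=6: [177, 172, 165, 165, 177, 173, 172, 172, 175, 174, 175, 173, 172, 171, 172, 171]  (not all equal)
t=7: [164, 169, 174, 174, 164, 167, 169, 169, 166, 167, 166, 168, 168, 169, 168, 169]  (not all equal)
t=8: [176, 172, 168, 167, 176, 173, 172, 171, 174, 174, 174, 173, 173, 172, 173, 172]  (not all equal)
t=9: [165, 168, 172, 173, 165, 167, 169, 170, 166, 167, 167, 168, 168, 168, 168, 168]  (not all equal)
t=10: [175, 173, 169, 168, 175, 173, 172, 171, 174, 174, 173, 172, 173, 173, 173, 173]  (not all equal)
t=11: [166, 168, 171, 172, 166, 167, 169, 170, 167, 167, 168, 168, 167, 167, 168, 168]  (not all equal)
t=12: [174, 173, 170, 169, 174, 173, 172, 171, 174, 173, 173, 172, 174, 173, 173, 173]  (not all equal)
t=13: [167, 168, 170, 171, 167, 168, 169, 170, 167, 167, 168, 168, 167, 167, 168, 168]  (not all equal)
t=14: [173, 172, 171, 170, 173, 173, 172, 171, 174, 173, 173, 172, 174, 173, 173, 173]  (not all equal)
t=15: [168, 168, 169, 170, 167, 168, 169, 169, 167, 167, 168, 168, 167, 167, 168, 168]  (not all equal)
t=16: [173, 172, 172, 171, 173, 173, 172, 172, 174, 173, 173, 172, 174, 173, 173, 173]  (not all equal)
t=17: [168, 168, 169, 169, 167, 168, 168, 169, 167, 167, 168, 168, 167, 167, 168, 168]  (not all equal)
t=18: [173, 172, 172, 172, 173, 173, 172, 172, 174, 173, 173, 172, 174, 173, 173, 173]  (not all equal)
t=19: [168, 168, 169, 169, 167, 168, 168, 169, 167, 167, 168, 168, 167, 167, 168, 168]  (not all equal)

Answer: never
Key observation: The state at step 17 reappears at step 19 — the system is in a cycle of period 2 from step 17 on.  No step 0..19 is synchronized, and the cycle repeats forever, so no step up to 150 (or ever) has all nodes equal.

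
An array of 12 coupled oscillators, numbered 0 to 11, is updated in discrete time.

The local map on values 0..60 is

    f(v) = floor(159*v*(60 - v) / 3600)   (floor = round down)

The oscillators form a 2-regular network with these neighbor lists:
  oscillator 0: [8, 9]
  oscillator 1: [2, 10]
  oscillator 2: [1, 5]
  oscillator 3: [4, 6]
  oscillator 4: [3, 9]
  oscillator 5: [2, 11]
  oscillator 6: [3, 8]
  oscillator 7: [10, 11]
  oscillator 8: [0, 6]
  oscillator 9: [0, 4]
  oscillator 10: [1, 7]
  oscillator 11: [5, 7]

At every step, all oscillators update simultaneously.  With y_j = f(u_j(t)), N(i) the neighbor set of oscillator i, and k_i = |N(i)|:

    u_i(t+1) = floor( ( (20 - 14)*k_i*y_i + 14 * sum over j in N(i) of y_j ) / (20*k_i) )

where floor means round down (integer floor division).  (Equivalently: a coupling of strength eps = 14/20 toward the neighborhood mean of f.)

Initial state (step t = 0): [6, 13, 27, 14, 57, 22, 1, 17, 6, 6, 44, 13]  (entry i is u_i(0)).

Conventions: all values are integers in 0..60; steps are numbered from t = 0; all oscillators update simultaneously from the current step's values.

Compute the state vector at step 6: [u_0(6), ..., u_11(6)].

Answer: [36, 38, 38, 36, 36, 38, 36, 38, 36, 36, 38, 38]

Derivation:
t=0: [6, 13, 27, 14, 57, 22, 1, 17, 6, 6, 44, 13]
t=1: [14, 32, 33, 11, 16, 33, 15, 29, 9, 11, 29, 31]
t=2: [23, 39, 39, 27, 25, 39, 23, 39, 25, 27, 39, 39]
t=3: [38, 36, 36, 37, 38, 36, 38, 36, 37, 37, 36, 36]
t=4: [36, 38, 38, 36, 36, 38, 36, 38, 36, 36, 38, 38]
t=5: [38, 36, 36, 38, 38, 36, 38, 36, 38, 38, 36, 36]
t=6: [36, 38, 38, 36, 36, 38, 36, 38, 36, 36, 38, 38]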